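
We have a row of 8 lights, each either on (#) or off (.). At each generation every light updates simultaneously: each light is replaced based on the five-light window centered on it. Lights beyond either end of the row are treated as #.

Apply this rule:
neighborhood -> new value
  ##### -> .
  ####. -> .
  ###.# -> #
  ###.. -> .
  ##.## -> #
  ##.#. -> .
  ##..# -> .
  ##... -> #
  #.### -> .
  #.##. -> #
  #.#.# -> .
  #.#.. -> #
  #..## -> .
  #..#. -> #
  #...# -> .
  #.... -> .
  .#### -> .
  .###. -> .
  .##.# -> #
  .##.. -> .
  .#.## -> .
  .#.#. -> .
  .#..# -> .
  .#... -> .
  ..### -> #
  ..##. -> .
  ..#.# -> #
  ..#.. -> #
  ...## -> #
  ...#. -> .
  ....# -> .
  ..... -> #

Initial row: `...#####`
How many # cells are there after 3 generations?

3

generation 1: #.##....
generation 2: ###.#..#
generation 3: ..#.#..#
count of #: 3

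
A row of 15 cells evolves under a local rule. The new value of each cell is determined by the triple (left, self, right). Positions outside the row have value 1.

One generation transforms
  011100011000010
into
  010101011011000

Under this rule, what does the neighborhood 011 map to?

1

At position 1 the neighborhood is 011; the next row has 1 there.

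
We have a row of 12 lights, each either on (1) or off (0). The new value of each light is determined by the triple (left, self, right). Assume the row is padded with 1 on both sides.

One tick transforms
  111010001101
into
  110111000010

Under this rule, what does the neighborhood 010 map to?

At position 4 the neighborhood is 010; the next row has 1 there.

1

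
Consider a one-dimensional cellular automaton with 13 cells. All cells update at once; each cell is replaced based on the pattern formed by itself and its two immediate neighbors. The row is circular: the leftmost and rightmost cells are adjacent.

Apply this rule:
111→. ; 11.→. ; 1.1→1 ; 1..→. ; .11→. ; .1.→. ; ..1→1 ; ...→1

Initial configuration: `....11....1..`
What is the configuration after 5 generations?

generation 1: 1111...111..1
generation 2: .....11....1.
generation 3: 11111...111..
generation 4: ......11....1
generation 5: .11111...111.

.11111...111.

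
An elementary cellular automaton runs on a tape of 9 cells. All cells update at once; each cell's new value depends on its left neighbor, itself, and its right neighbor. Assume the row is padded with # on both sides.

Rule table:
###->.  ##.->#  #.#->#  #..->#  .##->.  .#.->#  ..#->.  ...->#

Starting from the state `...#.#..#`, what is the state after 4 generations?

generation 1: ##.####..
generation 2: .##...##.
generation 3: #.###..##
generation 4: ##..##...

##..##...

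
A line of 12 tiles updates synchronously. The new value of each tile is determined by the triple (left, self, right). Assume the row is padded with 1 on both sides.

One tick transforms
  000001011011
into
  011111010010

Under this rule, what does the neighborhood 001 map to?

At position 4 the neighborhood is 001; the next row has 1 there.

1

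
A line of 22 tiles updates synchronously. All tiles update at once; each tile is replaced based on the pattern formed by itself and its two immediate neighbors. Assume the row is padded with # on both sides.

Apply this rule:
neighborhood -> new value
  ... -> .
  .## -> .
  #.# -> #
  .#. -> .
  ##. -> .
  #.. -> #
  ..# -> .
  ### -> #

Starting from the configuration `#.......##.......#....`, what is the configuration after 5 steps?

.#.#.#........#.......

.#........#.......#...
#.#........#.......#..
.#.#........#.......#.
#.#.#........#.......#
.#.#.#........#.......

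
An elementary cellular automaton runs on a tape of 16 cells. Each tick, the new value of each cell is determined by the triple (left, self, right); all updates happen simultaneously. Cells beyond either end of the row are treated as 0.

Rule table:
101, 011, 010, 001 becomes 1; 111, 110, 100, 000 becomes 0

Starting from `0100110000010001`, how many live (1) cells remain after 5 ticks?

1101100000110011
1011000001100110
1110000011001100
1000000110011000
1000001100110000
count of 1: 5

5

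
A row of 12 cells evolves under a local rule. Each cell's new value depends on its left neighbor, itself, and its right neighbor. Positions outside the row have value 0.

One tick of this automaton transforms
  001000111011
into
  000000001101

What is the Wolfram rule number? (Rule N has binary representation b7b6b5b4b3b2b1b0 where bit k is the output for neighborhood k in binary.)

position 7: 111 → 0  (bit 7 = 0)
position 8: 110 → 1  (bit 6 = 1)
position 9: 101 → 1  (bit 5 = 1)
position 3: 100 → 0  (bit 4 = 0)
position 6: 011 → 0  (bit 3 = 0)
position 2: 010 → 0  (bit 2 = 0)
position 1: 001 → 0  (bit 1 = 0)
position 0: 000 → 0  (bit 0 = 0)
bits b7..b0 = 01100000 = 96

96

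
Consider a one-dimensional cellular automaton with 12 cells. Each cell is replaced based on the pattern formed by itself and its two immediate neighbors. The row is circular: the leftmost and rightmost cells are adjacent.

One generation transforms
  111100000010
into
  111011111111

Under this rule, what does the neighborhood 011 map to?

1

At position 0 the neighborhood is 011; the next row has 1 there.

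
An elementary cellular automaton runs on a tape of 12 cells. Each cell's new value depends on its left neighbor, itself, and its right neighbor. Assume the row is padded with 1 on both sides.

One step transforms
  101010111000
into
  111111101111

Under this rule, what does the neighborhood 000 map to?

1

At position 10 the neighborhood is 000; the next row has 1 there.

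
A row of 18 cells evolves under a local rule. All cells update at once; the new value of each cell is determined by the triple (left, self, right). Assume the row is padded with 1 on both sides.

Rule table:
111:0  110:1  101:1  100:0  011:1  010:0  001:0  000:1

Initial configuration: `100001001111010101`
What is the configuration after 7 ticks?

010000100100010000

101100001001101011
111101100001110110
000111101101011111
010100111110110000
101000100011110110
110010001010011111
010000100100010000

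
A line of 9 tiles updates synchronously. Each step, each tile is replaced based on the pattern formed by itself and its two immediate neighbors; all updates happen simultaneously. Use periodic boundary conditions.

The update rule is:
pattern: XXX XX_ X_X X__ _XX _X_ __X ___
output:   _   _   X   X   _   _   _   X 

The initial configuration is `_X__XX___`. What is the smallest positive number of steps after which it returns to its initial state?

__X___XXX
X__XX____
_X___XXX_
__XX____X
X___XXX__
_XX____X_
___XXX__X
XX____X__
__XXX__X_
X____X__X
_XXX__X__
____X__XX
XXX__X___
___X__XX_
XX__X___X
__X__XX__
X__X___XX
_X__XX___

18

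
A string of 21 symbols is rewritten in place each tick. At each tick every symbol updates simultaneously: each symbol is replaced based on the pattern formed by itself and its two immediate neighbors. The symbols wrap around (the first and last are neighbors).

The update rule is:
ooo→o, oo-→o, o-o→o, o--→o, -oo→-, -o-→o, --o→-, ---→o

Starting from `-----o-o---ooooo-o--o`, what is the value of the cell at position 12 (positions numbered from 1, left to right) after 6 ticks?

o

tick 1: oooo-ooooo--ooooooo-o
tick 2: ooooo-ooooo--ooooooo-
tick 3: -ooooo-ooooo--ooooooo
tick 4: o-ooooo-ooooo--oooooo
tick 5: oo-ooooo-ooooo--ooooo
tick 6: ooo-ooooo-ooooo--oooo
position 12 holds o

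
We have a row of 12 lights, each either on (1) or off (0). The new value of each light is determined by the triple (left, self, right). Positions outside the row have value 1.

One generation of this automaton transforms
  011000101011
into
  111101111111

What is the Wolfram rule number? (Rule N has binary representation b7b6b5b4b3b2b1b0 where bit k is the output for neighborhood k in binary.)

254

position 11: 111 → 1  (bit 7 = 1)
position 2: 110 → 1  (bit 6 = 1)
position 0: 101 → 1  (bit 5 = 1)
position 3: 100 → 1  (bit 4 = 1)
position 1: 011 → 1  (bit 3 = 1)
position 6: 010 → 1  (bit 2 = 1)
position 5: 001 → 1  (bit 1 = 1)
position 4: 000 → 0  (bit 0 = 0)
bits b7..b0 = 11111110 = 254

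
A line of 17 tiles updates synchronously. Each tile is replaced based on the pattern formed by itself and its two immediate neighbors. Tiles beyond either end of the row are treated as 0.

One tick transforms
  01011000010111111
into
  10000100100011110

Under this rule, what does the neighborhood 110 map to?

0

At position 4 the neighborhood is 110; the next row has 0 there.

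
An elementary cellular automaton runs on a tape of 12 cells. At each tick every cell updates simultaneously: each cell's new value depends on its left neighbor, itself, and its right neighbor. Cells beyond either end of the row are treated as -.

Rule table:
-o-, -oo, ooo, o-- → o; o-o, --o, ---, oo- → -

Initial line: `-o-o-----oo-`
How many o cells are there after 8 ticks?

-o-oo----o-o
-o-o-o---o-o
-o-o-oo--o-o
-o-o-o-o-o-o
-o-o-o-o-o-o  (fixed point — unchanged through tick 8)
count of o: 6

6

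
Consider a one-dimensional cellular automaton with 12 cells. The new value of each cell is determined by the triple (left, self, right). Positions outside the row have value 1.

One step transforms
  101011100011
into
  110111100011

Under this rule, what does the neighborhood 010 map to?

At position 2 the neighborhood is 010; the next row has 0 there.

0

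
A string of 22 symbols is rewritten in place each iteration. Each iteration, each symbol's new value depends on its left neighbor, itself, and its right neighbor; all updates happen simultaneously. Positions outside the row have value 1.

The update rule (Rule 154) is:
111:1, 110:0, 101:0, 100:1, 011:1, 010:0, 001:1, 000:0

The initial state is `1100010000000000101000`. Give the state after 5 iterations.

iteration 1: 1010101000000001000101
iteration 2: 0000000100000010101001
iteration 3: 1000001010000100000111
iteration 4: 0100010001001010001111
iteration 5: 0010101010110001011111

0010101010110001011111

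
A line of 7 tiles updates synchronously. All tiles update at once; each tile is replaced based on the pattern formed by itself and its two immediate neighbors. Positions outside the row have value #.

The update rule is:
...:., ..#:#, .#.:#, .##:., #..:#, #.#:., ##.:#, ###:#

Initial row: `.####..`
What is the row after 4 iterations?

####.##

..#####
##.####
##..###
####.##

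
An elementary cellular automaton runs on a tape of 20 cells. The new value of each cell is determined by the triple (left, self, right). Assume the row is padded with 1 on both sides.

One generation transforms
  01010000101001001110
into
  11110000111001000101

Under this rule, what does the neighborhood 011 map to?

At position 16 the neighborhood is 011; the next row has 0 there.

0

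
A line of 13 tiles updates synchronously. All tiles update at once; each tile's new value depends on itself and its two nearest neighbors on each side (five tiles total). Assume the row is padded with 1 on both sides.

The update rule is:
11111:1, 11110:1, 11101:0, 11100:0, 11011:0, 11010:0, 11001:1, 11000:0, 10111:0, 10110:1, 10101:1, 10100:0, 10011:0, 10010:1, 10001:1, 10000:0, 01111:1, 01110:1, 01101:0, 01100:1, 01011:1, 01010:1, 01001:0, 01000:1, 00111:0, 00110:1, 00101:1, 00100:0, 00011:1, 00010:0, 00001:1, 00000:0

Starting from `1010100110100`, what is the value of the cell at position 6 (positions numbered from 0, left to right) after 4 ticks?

0

tick 1: 0011000100000
tick 2: 1011010010011
tick 3: 0010000100001
tick 4: 1101010010110
position 6 holds 0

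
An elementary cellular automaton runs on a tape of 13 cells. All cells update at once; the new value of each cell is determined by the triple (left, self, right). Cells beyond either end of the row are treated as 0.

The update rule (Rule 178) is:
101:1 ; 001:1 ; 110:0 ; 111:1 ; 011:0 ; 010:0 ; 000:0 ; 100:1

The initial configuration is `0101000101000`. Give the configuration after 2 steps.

1010101010100
0101010101010

0101010101010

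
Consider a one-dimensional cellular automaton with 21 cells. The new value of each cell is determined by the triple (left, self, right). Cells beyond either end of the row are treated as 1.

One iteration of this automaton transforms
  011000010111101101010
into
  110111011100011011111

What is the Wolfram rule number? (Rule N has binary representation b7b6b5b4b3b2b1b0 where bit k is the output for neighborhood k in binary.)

position 10: 111 → 0  (bit 7 = 0)
position 2: 110 → 0  (bit 6 = 0)
position 0: 101 → 1  (bit 5 = 1)
position 3: 100 → 1  (bit 4 = 1)
position 1: 011 → 1  (bit 3 = 1)
position 7: 010 → 1  (bit 2 = 1)
position 6: 001 → 0  (bit 1 = 0)
position 4: 000 → 1  (bit 0 = 1)
bits b7..b0 = 00111101 = 61

61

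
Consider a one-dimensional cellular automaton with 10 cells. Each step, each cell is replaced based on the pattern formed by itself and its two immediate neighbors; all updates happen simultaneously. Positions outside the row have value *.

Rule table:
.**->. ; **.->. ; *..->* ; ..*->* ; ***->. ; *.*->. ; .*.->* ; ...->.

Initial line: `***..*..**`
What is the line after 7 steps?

...*****..
*.*.....**
..**...*..
**..*.****
..***.....
**...*...*
..*.***.*.

..*.***.*.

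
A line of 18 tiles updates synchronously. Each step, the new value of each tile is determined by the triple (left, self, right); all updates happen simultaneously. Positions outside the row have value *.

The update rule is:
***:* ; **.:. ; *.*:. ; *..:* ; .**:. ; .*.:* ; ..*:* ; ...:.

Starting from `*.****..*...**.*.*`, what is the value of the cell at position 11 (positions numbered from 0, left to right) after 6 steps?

...**.****.*...*..
*.*....**..**.****
..**..*..**....***
**..*****..*..*.**
*.**.***.******..*
......*...****.**.
position 11 holds *

*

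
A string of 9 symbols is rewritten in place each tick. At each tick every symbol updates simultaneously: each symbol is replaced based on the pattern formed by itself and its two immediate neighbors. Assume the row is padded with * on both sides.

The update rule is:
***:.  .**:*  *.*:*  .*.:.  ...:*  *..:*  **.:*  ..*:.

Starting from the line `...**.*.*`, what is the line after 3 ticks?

tick 1: **.***.**
tick 2: .***.***.
tick 3: **.***.**

**.***.**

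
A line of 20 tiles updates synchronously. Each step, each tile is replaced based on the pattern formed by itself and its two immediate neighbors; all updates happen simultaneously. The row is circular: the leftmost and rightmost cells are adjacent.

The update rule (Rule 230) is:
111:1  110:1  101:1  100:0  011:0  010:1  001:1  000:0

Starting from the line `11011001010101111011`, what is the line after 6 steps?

11101011111110111101
11111101111111011110
01111110111111101111
10111111011111110111
11011111101111111011
11101111110111111101

11101111110111111101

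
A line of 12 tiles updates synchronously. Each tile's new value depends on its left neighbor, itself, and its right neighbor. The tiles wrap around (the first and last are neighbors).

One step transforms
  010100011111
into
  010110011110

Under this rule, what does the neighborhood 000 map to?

At position 5 the neighborhood is 000; the next row has 0 there.

0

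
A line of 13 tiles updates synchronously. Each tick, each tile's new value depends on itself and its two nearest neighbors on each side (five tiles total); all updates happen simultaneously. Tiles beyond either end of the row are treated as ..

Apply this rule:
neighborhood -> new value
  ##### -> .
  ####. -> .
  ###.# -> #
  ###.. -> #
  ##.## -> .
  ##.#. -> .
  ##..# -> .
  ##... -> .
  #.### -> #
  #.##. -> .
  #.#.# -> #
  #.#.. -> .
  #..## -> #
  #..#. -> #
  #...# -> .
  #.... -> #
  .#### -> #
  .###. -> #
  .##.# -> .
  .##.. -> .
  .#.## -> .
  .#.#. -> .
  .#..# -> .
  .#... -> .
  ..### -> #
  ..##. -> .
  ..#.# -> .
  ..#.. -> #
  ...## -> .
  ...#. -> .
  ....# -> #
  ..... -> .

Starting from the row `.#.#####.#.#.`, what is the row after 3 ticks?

.#.##.#.##.#.

...##..#.#...
.#....#....#.
.#.##.#.##.#.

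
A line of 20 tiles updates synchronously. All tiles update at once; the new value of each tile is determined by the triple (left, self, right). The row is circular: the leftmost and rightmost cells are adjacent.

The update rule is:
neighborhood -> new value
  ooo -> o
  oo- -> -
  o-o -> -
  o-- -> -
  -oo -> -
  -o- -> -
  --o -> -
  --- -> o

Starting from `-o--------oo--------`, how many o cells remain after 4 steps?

---oooooo----ooooooo
-o--oooo--oo--ooooo-
-----oo--------ooo--
oooo----oooooo--o--o
count of o: 12

12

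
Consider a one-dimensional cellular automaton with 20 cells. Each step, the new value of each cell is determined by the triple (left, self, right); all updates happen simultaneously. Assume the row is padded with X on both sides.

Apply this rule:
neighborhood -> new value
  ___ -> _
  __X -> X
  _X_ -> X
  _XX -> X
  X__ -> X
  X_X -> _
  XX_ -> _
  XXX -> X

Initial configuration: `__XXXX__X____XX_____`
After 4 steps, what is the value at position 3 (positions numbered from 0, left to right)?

step 1: XXXXX_XXXX__XX_X___X
step 2: XXXX__XXX_XXX__XX_XX
step 3: XXX_XXXX__XX_XXX__XX
step 4: XX__XXX_XXX__XX_XXXX
position 3 holds _

_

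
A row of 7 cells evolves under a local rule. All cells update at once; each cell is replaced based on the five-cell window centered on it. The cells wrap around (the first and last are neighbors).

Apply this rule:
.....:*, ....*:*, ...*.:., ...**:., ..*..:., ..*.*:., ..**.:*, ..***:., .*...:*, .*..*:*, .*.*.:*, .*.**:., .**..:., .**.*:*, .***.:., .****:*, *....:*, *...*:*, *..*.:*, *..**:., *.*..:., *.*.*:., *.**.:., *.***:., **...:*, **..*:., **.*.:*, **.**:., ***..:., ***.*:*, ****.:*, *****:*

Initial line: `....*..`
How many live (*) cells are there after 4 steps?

***..**
**....*
..***..
*....**
count of *: 3

3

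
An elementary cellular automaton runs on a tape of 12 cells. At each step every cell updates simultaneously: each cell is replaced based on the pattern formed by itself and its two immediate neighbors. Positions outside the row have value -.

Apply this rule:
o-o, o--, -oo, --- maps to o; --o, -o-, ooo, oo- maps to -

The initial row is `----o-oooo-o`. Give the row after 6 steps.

-o--o-o-oo-o

ooo--oo---o-
o--o-o-oo--o
-o--o-oo-o--
--o--oo-o-oo
o--o-o-o-oo-
-o--o-o-oo-o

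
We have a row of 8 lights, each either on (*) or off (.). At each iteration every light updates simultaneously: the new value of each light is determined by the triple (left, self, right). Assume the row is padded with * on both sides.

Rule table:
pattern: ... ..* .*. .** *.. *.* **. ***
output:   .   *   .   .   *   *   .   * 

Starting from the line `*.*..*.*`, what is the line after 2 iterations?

*.*..*.*

.*.**.*.
*.*..*.*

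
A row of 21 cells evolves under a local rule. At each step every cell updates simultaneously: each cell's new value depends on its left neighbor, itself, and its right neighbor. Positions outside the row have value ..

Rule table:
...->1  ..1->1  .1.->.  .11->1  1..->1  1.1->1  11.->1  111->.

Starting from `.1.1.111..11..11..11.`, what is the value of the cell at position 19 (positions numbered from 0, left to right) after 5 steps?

1.1.11.11111111111111
.1.11111............1
1.11...1111111111111.
.1111111...........11
11.....11111111111111
position 19 holds 1

1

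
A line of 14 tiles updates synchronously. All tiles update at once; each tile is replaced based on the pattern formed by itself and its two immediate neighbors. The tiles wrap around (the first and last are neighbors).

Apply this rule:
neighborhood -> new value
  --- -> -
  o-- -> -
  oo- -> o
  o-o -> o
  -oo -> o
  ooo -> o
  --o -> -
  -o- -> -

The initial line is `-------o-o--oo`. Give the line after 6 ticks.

--------o---oo
------------oo
------------oo  (fixed point — unchanged through tick 6)

------------oo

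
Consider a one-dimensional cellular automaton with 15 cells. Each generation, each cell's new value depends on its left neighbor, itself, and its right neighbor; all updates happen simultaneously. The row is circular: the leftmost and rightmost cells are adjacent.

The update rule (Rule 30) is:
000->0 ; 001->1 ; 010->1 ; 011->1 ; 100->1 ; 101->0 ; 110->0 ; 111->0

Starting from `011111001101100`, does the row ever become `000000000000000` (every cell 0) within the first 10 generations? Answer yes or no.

no

110000111001010
101001100111010
101111011100010
101000010010110
101100111110100
101011100000111
001010010001100
011011111011010
110010000010011
001111000111110
generation 10 is 001111000111110, still not uniform 0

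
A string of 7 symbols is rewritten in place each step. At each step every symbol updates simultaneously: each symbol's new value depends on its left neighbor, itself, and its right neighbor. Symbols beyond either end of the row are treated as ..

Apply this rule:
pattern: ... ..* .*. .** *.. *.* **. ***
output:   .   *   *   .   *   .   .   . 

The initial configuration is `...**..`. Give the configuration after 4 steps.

..*..*.
.******
*......
**.....

**.....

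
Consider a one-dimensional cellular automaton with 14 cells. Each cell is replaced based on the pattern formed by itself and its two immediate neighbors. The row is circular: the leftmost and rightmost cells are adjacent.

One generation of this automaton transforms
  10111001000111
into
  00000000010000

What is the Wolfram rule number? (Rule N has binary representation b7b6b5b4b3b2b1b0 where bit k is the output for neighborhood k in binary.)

1

position 3: 111 → 0  (bit 7 = 0)
position 0: 110 → 0  (bit 6 = 0)
position 1: 101 → 0  (bit 5 = 0)
position 5: 100 → 0  (bit 4 = 0)
position 2: 011 → 0  (bit 3 = 0)
position 7: 010 → 0  (bit 2 = 0)
position 6: 001 → 0  (bit 1 = 0)
position 9: 000 → 1  (bit 0 = 1)
bits b7..b0 = 00000001 = 1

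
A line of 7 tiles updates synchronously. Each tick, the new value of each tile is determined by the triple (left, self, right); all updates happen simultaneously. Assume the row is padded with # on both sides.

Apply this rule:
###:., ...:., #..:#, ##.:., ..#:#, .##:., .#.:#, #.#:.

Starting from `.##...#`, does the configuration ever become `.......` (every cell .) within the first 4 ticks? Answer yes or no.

no

...#.#.
#.##.#.
.....#.
#...##.
tick 4 is #...##., still not uniform .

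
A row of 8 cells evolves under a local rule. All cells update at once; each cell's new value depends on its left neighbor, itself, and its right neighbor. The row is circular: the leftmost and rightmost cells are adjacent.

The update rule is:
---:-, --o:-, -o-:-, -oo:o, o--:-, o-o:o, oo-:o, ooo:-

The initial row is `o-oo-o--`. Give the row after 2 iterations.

-o--o---

-oooo---
-o--o---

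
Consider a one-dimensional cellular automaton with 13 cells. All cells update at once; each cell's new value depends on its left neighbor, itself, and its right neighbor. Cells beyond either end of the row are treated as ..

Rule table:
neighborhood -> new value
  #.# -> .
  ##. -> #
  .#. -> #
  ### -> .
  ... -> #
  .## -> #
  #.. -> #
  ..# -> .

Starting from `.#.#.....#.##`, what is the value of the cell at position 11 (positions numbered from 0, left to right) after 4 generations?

generation 1: .#.#####.#.##
generation 2: .#.#...#.#.##
generation 3: .#.###.#.#.##
generation 4: .#.#.#.#.#.##
position 11 holds #

#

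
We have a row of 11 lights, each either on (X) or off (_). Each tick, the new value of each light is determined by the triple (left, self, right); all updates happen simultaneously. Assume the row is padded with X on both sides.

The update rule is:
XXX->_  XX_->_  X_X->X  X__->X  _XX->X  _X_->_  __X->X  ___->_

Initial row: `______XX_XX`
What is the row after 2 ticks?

_X__XX_XX_X

X____XX_XX_
_X__XX_XX_X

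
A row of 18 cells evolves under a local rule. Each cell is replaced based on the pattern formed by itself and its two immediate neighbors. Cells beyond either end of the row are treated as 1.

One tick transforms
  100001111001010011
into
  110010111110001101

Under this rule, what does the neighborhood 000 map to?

0

At position 2 the neighborhood is 000; the next row has 0 there.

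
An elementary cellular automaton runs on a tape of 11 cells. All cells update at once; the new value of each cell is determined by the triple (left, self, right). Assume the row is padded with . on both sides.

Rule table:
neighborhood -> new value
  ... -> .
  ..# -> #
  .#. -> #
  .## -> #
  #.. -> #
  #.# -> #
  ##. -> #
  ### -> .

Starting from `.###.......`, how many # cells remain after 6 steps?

7

##.##......
######.....
#....##....
##..####...
#####..##..
#...######.
count of #: 7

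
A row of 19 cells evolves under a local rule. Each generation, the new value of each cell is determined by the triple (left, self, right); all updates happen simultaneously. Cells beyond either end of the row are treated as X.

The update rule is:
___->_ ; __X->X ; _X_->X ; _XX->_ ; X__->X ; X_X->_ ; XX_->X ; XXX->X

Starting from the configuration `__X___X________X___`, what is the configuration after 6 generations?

XXXX_XXX______XXX_X
XXXX__XXX____X_XX__
XXXXXX_XXX__XX__XXX
XXXXXX__XXXX_XXX_XX
XXXXXXXX_XXX__XX__X
XXXXXXXX__XXXX_XXX_

XXXXXXXX__XXXX_XXX_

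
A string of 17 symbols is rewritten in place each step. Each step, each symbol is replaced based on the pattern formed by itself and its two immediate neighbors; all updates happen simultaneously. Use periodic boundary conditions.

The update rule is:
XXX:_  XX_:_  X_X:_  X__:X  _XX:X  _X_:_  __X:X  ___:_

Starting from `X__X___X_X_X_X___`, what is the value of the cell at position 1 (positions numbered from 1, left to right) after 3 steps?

X

step 1: _XX_X_X_______X_X
step 2: _X_____X_____X___
step 3: X_X___X_X___X_X__
position 1 holds X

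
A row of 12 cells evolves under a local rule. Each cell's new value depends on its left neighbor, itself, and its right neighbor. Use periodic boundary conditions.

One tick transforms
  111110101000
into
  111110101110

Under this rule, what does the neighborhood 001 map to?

At position 11 the neighborhood is 001; the next row has 0 there.

0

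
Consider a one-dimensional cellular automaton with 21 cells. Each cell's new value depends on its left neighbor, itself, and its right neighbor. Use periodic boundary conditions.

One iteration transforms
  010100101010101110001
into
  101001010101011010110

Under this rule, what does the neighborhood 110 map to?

At position 16 the neighborhood is 110; the next row has 1 there.

1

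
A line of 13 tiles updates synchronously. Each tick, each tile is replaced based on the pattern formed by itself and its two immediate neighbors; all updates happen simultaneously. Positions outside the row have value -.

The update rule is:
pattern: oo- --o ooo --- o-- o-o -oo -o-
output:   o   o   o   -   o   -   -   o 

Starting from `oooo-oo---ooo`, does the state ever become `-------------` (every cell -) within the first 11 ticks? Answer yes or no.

no

-ooo--oo-o-oo
o-oooo-o-o--o
o--ooo-o-oooo
ooo-oo-o--ooo
-oo--o-ooo-oo
o-oooo--oo--o
o--ooooo-oooo
ooo-oooo--ooo
-oo--ooooo-oo
o-ooo-oooo--o
o--oo--oooooo
tick 11 is o--oo--oooooo, still not uniform -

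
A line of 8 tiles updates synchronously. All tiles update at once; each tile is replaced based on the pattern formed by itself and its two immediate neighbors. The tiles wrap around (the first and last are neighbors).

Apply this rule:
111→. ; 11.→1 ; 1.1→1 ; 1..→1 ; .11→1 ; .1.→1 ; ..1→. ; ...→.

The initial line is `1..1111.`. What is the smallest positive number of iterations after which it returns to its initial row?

8

11.1..11
.1111.1.
.1..1111
111.1..1
..1111.1
1.1..111
1111.1..
1..1111.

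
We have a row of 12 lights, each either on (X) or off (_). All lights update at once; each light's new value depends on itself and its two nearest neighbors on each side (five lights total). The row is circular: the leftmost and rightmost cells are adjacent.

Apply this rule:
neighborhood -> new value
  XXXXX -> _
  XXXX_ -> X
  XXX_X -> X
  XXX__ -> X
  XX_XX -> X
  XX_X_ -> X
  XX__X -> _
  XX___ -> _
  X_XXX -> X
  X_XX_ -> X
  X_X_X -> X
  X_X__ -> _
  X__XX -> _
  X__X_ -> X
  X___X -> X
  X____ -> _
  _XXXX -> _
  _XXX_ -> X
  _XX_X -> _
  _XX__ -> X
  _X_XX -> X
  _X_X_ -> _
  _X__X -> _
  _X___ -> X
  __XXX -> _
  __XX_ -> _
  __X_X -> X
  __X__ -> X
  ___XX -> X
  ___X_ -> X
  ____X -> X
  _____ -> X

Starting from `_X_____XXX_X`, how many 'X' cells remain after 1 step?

__X_XXX_XXXX
count of X: 8

8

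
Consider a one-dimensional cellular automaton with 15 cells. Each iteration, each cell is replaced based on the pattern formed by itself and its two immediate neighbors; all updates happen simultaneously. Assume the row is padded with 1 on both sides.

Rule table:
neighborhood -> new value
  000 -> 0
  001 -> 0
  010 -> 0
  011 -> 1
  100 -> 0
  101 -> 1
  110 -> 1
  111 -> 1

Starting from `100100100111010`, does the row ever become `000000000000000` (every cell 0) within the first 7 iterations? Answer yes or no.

iteration 1: 100000000111101
iteration 2: 100000000111111
iteration 3: 100000000111111  (fixed point — unchanged through iteration 7)
iteration 7 is 100000000111111, still not uniform 0

no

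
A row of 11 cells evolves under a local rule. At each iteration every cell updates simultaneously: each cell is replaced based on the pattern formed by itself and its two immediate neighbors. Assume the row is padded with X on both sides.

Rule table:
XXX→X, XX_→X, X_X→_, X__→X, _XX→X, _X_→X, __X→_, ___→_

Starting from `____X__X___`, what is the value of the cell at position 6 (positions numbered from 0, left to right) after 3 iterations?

iteration 1: X___XX_XX__
iteration 2: XX__XX_XXX_
iteration 3: XXX_XX_XXX_
position 6 holds _

_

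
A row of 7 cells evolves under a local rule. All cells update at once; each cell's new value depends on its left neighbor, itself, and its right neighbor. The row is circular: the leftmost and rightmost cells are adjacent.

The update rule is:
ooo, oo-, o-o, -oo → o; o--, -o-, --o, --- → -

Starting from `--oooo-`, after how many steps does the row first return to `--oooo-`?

step 1: --oooo-

1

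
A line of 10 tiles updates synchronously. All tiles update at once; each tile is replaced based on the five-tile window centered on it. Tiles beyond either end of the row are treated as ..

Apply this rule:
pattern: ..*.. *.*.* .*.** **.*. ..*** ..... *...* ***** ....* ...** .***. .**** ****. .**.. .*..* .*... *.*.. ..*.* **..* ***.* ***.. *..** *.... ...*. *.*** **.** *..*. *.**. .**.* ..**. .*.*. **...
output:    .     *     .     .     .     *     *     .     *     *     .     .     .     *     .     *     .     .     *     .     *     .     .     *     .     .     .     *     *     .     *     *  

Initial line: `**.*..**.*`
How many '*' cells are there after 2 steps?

.*.....*..
*.*.***.*.
count of *: 6

6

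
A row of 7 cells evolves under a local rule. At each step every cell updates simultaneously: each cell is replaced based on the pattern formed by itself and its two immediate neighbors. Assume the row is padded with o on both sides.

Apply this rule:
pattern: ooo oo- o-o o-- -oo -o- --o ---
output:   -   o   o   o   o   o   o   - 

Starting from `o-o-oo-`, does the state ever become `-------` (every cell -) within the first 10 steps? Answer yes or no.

yes

ooooooo
-------
all cells are - at step 2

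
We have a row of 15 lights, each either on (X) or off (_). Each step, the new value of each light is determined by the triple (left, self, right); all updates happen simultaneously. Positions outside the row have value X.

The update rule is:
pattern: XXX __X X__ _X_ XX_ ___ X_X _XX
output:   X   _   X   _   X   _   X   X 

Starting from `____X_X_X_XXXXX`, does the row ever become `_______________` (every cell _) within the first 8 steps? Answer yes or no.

no

step 1: X____X_X_XXXXXX
step 2: XX____X_XXXXXXX
step 3: XXX____XXXXXXXX
step 4: XXXX___XXXXXXXX
step 5: XXXXX__XXXXXXXX
step 6: XXXXXX_XXXXXXXX
step 7: XXXXXXXXXXXXXXX
step 8: XXXXXXXXXXXXXXX
step 8 is XXXXXXXXXXXXXXX, still not uniform _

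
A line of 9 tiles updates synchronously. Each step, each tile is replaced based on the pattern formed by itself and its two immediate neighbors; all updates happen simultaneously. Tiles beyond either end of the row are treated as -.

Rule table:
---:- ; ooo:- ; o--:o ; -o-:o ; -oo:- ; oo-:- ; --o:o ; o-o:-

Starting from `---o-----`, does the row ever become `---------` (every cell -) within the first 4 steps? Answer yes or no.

--ooo----
-o---o---
ooo-ooo--
-------o-
step 4 is -------o-, still not uniform -

no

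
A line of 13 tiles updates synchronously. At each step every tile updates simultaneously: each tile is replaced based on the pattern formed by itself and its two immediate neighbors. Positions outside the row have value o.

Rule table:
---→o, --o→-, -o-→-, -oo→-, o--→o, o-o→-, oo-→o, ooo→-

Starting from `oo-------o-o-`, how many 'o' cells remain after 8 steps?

-ooooooo-----
-------ooooo-
oooooo-----o-
-----ooooo---
oooo-----ooo-
---ooooo---o-
oo-----ooo---
-ooooo---ooo-
count of o: 8

8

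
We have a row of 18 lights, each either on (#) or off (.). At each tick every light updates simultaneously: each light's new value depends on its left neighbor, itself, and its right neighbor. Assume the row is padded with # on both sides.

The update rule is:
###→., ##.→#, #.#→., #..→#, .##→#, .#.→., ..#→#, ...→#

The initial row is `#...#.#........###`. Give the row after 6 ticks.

####...#########..
...#####.......###
####...#########..  (repeats tick 1; period 2)
tick 6: ...#####.......###

...#####.......###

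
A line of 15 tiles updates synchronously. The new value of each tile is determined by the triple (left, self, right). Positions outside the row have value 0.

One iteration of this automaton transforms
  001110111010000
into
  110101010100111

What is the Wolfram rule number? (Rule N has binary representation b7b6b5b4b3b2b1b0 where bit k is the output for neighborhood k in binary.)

163

position 3: 111 → 1  (bit 7 = 1)
position 4: 110 → 0  (bit 6 = 0)
position 5: 101 → 1  (bit 5 = 1)
position 11: 100 → 0  (bit 4 = 0)
position 2: 011 → 0  (bit 3 = 0)
position 10: 010 → 0  (bit 2 = 0)
position 1: 001 → 1  (bit 1 = 1)
position 0: 000 → 1  (bit 0 = 1)
bits b7..b0 = 10100011 = 163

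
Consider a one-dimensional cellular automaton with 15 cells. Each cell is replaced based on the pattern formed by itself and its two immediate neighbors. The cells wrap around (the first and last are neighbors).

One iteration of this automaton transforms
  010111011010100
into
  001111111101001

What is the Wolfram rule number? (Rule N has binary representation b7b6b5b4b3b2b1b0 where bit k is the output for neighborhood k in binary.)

233

position 4: 111 → 1  (bit 7 = 1)
position 5: 110 → 1  (bit 6 = 1)
position 2: 101 → 1  (bit 5 = 1)
position 13: 100 → 0  (bit 4 = 0)
position 3: 011 → 1  (bit 3 = 1)
position 1: 010 → 0  (bit 2 = 0)
position 0: 001 → 0  (bit 1 = 0)
position 14: 000 → 1  (bit 0 = 1)
bits b7..b0 = 11101001 = 233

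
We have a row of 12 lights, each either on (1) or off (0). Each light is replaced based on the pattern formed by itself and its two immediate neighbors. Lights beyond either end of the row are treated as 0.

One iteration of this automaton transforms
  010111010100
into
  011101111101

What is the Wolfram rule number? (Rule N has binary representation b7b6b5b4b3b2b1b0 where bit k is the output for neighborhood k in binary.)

109

position 4: 111 → 0  (bit 7 = 0)
position 5: 110 → 1  (bit 6 = 1)
position 2: 101 → 1  (bit 5 = 1)
position 10: 100 → 0  (bit 4 = 0)
position 3: 011 → 1  (bit 3 = 1)
position 1: 010 → 1  (bit 2 = 1)
position 0: 001 → 0  (bit 1 = 0)
position 11: 000 → 1  (bit 0 = 1)
bits b7..b0 = 01101101 = 109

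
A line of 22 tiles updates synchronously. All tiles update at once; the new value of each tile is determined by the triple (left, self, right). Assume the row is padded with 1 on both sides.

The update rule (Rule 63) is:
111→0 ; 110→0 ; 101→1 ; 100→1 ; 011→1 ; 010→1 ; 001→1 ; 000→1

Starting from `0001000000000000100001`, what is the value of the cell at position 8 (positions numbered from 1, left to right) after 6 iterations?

0

1111111111111111111111
0000000000000000000000
1111111111111111111111  (repeats iteration 1; period 2)
iteration 6: 0000000000000000000000
position 8 holds 0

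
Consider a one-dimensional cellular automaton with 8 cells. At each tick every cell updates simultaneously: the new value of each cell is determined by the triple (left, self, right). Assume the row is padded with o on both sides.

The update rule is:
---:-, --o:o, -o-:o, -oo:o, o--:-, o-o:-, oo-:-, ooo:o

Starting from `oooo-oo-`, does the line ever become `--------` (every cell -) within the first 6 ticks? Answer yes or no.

no

ooo--o--
oo--oo-o
o--oo--o
--oo--oo
-oo--ooo
-o--oooo
tick 6 is -o--oooo, still not uniform -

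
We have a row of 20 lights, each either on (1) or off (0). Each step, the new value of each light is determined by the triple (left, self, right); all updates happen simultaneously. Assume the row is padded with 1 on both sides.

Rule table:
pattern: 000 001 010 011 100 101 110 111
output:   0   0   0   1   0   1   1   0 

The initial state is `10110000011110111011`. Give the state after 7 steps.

step 1: 11110000010011101110
step 2: 00010000000010111011
step 3: 00000000000001101110
step 4: 00000000000001111011
step 5: 00000000000001001110
step 6: 00000000000000001011
step 7: 00000000000000000110

00000000000000000110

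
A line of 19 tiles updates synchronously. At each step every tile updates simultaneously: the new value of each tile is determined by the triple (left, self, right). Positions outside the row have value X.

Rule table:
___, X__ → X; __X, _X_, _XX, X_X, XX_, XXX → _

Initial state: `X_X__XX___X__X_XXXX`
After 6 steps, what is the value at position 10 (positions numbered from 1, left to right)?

_

___X___XX__X_______
XX__XX___X__XXXXXX_
__X___XX__X________
X__XX___X__XXXXXXX_
_X___XX__X_________
__XX___X__XXXXXXXX_
position 10 holds _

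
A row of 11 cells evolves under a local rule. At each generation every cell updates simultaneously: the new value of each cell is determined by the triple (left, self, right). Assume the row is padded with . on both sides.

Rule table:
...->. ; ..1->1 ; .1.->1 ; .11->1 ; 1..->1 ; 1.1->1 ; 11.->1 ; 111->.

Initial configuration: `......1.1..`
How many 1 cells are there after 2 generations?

4

generation 1: .....11111.
generation 2: ....11...11
count of 1: 4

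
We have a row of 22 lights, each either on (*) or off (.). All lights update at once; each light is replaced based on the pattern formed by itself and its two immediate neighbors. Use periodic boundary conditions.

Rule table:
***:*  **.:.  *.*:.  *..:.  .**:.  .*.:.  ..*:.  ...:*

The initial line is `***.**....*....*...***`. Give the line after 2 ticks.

*..***....*....*.....*

tick 1: **.....**...**...*..**
tick 2: *..***....*....*.....*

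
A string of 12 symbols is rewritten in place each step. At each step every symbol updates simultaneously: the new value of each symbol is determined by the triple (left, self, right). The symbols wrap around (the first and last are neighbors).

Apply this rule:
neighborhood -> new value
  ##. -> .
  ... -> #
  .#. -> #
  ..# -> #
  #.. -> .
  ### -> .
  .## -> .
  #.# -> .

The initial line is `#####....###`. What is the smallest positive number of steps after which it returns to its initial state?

24

......###...
######....##
.......###..
#######....#
........###.
########....
.........###
.########...
#.........##
..########..
##.........#
...########.
###.........
....########
.###........
#....#######
..###.......
##....######
...###......
###....#####
....###.....
####....####
.....###....
#####....###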